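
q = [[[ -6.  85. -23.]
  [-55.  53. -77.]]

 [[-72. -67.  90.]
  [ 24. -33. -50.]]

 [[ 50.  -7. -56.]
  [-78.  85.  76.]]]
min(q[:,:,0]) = -78.0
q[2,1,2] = 76.0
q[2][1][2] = 76.0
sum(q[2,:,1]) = 78.0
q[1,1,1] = -33.0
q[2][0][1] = -7.0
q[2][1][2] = 76.0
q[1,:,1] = [-67.0, -33.0]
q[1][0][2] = 90.0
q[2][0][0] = 50.0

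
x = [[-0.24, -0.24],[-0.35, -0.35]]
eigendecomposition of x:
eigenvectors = [[0.71, 0.57], [-0.71, 0.82]]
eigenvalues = [0.0, -0.59]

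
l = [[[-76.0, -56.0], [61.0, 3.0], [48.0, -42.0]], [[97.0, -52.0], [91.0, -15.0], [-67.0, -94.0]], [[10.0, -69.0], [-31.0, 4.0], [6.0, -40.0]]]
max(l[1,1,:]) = 91.0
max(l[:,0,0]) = 97.0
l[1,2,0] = -67.0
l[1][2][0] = -67.0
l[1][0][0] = 97.0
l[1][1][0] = 91.0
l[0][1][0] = 61.0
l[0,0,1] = -56.0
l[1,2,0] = -67.0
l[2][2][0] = 6.0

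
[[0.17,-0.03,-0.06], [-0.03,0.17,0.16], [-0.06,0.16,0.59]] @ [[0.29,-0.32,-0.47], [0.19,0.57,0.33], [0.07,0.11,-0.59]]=[[0.04, -0.08, -0.05], [0.03, 0.12, -0.02], [0.05, 0.18, -0.27]]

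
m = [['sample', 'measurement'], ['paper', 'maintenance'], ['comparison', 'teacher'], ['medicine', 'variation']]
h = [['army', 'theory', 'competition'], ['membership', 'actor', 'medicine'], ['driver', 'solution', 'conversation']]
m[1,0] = 'paper'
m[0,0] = 'sample'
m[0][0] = 'sample'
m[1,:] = ['paper', 'maintenance']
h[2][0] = 'driver'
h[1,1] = 'actor'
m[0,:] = ['sample', 'measurement']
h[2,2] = 'conversation'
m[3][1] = 'variation'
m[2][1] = 'teacher'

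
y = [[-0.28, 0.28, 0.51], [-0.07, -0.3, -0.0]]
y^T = [[-0.28, -0.07], [0.28, -0.3], [0.51, -0.00]]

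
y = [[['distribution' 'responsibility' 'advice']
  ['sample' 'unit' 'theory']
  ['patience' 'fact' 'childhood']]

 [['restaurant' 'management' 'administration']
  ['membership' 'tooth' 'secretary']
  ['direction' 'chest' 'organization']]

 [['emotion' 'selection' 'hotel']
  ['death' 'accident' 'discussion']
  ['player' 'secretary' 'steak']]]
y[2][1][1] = 'accident'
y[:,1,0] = ['sample', 'membership', 'death']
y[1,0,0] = 'restaurant'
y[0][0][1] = 'responsibility'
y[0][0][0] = 'distribution'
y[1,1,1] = 'tooth'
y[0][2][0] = 'patience'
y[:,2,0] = ['patience', 'direction', 'player']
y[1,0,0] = 'restaurant'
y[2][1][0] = 'death'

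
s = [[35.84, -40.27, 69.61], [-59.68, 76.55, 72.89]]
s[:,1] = [-40.27, 76.55]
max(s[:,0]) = 35.84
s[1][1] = 76.55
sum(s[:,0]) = -23.839999999999996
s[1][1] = 76.55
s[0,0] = 35.84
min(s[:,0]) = -59.68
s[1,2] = 72.89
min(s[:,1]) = -40.27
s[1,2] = 72.89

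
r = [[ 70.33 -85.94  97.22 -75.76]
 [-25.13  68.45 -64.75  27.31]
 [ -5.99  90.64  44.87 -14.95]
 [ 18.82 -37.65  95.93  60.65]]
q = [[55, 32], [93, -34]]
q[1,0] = 93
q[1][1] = -34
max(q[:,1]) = 32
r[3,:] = [18.82, -37.65, 95.93, 60.65]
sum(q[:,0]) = 148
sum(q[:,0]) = 148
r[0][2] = 97.22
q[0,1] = 32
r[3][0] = 18.82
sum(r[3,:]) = 137.75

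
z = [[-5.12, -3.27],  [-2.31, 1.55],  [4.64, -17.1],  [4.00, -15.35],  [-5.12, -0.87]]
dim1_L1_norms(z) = [8.39, 3.86, 21.74, 19.35, 5.99]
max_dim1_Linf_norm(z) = 17.1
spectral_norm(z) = 23.95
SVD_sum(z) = [[0.47, -1.83],  [-0.52, 2.01],  [4.42, -17.16],  [3.95, -15.36],  [-0.11, 0.42]] + [[-5.59, -1.44], [-1.79, -0.46], [0.22, 0.06], [0.05, 0.01], [-5.01, -1.29]]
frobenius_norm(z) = 25.24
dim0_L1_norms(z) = [21.19, 38.14]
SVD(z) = [[0.08, 0.72],[-0.09, 0.23],[0.74, -0.03],[0.66, -0.01],[-0.02, 0.65]] @ diag([23.949574312151118, 7.974784653315172]) @ [[0.25, -0.97], [-0.97, -0.25]]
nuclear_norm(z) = 31.92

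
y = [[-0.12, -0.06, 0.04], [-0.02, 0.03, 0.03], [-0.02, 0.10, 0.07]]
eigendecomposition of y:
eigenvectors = [[0.99, -0.07, 0.48], [0.12, -0.35, -0.44], [0.04, -0.93, 0.76]]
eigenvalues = [-0.13, 0.11, -0.0]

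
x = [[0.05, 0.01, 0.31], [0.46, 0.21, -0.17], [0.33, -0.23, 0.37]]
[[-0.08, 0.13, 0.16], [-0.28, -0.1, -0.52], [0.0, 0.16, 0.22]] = x@[[-0.32, -0.03, -0.57],[-0.77, -0.06, -0.74],[-0.19, 0.42, 0.63]]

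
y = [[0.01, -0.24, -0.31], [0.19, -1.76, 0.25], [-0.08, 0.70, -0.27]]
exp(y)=[[1.0, -0.18, -0.29], [0.09, 0.19, 0.09], [-0.03, 0.29, 0.81]]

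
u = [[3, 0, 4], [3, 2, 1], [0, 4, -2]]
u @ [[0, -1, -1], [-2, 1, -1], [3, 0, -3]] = [[12, -3, -15], [-1, -1, -8], [-14, 4, 2]]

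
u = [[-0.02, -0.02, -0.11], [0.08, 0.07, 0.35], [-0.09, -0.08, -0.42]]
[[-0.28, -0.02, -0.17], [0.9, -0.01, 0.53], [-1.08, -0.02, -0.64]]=u @ [[-0.92, -3.35, -2.17],[1.86, -0.92, 2.76],[2.41, 0.93, 1.46]]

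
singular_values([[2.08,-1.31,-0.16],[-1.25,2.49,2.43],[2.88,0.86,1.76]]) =[4.15, 3.81, 0.38]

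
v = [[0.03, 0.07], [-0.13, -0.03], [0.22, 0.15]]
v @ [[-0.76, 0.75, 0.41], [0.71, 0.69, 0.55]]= [[0.03,0.07,0.05], [0.08,-0.12,-0.07], [-0.06,0.27,0.17]]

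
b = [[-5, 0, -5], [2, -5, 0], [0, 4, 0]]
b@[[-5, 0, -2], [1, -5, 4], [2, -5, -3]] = [[15, 25, 25], [-15, 25, -24], [4, -20, 16]]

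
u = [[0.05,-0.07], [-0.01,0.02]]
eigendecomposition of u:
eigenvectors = [[0.98,0.84], [-0.22,0.54]]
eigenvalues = [0.07, 0.0]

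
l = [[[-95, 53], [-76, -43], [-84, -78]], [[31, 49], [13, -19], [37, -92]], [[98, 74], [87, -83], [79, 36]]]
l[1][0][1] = 49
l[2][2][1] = 36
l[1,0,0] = 31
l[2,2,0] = 79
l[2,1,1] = -83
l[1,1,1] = -19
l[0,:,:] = [[-95, 53], [-76, -43], [-84, -78]]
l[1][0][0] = 31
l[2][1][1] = -83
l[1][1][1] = -19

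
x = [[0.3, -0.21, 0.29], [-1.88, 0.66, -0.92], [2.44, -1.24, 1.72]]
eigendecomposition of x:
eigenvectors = [[-0.14, 0.26, -0.01], [0.49, 0.93, 0.81], [-0.86, 0.28, 0.59]]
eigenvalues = [2.82, -0.14, 0.0]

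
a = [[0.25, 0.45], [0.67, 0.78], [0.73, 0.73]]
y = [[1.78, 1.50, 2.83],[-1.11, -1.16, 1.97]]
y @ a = [[3.52, 4.04], [0.38, 0.03]]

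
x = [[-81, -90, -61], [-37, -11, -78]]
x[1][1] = -11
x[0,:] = [-81, -90, -61]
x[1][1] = -11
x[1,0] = -37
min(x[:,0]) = -81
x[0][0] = -81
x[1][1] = -11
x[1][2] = -78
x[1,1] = -11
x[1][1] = -11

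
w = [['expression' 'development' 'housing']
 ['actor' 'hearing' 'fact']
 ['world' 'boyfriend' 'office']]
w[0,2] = 'housing'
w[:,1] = ['development', 'hearing', 'boyfriend']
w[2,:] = ['world', 'boyfriend', 'office']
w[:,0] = ['expression', 'actor', 'world']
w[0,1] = 'development'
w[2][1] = 'boyfriend'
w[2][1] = 'boyfriend'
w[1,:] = ['actor', 'hearing', 'fact']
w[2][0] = 'world'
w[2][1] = 'boyfriend'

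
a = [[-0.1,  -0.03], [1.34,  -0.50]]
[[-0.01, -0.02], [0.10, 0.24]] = a @ [[0.08, 0.19], [0.01, 0.03]]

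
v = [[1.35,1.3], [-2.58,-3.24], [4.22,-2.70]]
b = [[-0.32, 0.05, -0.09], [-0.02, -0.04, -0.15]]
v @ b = [[-0.46, 0.02, -0.32],[0.89, 0.0, 0.72],[-1.30, 0.32, 0.03]]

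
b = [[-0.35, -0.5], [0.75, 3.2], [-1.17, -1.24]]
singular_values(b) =[3.67, 0.79]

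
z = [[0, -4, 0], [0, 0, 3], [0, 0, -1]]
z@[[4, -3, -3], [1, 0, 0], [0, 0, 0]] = [[-4, 0, 0], [0, 0, 0], [0, 0, 0]]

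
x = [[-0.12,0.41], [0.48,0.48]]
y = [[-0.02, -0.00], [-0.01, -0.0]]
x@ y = [[-0.0, 0.0], [-0.01, 0.0]]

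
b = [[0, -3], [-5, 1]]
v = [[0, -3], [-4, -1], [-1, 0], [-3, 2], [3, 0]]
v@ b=[[15, -3], [5, 11], [0, 3], [-10, 11], [0, -9]]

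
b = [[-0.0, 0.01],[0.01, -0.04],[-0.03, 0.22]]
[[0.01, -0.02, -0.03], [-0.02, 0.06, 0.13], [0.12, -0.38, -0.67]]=b@[[-0.28, -1.31, 1.29], [0.52, -1.92, -2.85]]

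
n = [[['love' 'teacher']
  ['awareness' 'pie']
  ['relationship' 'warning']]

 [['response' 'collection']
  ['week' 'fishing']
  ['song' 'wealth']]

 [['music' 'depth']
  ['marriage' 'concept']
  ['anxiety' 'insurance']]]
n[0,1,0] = 'awareness'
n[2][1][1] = 'concept'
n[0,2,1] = 'warning'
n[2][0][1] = 'depth'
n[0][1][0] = 'awareness'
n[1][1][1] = 'fishing'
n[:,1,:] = [['awareness', 'pie'], ['week', 'fishing'], ['marriage', 'concept']]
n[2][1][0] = 'marriage'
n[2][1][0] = 'marriage'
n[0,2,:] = ['relationship', 'warning']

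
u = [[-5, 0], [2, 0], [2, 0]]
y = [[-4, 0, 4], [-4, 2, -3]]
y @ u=[[28, 0], [18, 0]]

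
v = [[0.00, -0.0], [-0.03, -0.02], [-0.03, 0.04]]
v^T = [[0.00,-0.03,-0.03],[-0.00,-0.02,0.04]]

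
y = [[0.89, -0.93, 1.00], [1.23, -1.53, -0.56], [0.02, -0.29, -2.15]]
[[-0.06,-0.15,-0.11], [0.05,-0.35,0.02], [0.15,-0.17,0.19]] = y @ [[-0.06, -0.11, -0.11],[-0.06, 0.12, -0.07],[-0.06, 0.06, -0.08]]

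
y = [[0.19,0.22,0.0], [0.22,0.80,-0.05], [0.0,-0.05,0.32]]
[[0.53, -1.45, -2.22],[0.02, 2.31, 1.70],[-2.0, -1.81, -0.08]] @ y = [[-0.22, -0.93, -0.64],[0.51, 1.77, 0.43],[-0.78, -1.88, 0.06]]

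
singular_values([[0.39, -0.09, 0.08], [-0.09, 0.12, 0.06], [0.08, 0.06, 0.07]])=[0.43, 0.16, 0.0]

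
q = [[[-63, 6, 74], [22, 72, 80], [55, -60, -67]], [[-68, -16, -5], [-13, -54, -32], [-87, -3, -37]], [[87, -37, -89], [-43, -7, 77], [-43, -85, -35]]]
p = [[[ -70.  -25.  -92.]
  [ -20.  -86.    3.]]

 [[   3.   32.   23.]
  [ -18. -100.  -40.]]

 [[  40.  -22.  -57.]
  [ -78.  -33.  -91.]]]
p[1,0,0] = 3.0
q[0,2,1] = -60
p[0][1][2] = 3.0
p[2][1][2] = -91.0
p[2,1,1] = -33.0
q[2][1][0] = -43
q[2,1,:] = [-43, -7, 77]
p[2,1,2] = -91.0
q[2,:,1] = [-37, -7, -85]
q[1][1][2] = -32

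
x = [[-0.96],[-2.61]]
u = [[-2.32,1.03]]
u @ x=[[-0.46]]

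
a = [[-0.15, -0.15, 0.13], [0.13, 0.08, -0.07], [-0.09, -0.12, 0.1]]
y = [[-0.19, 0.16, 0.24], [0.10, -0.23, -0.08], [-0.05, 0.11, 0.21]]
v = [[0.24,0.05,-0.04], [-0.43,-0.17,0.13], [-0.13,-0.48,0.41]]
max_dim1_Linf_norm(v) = 0.48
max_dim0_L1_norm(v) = 0.8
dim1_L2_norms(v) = [0.25, 0.48, 0.64]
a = y @ v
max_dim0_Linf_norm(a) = 0.15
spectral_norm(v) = 0.75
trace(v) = 0.48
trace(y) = -0.21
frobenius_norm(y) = 0.50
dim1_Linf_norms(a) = [0.15, 0.13, 0.12]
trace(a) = 0.03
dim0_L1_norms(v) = [0.8, 0.7, 0.58]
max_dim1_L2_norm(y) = 0.35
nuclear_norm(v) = 1.13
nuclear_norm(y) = 0.68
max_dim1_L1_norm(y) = 0.59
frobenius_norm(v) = 0.84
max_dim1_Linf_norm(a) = 0.15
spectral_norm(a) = 0.35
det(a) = -0.00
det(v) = -0.00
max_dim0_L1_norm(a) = 0.37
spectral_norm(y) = 0.47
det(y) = 0.00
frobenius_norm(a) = 0.35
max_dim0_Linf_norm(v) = 0.48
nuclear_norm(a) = 0.39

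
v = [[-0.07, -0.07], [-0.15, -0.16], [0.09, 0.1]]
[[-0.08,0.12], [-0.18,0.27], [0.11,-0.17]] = v @ [[0.79, -1.18], [0.41, -0.59]]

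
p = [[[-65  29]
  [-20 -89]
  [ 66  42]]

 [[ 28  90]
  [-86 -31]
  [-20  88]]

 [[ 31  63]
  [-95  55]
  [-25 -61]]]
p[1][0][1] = 90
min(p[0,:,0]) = -65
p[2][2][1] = -61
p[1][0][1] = 90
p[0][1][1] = -89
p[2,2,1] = -61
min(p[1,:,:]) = -86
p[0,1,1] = -89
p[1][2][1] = 88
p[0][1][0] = -20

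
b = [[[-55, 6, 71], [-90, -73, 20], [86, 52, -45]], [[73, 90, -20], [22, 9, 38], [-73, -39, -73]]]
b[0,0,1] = 6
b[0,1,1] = -73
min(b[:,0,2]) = -20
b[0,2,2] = -45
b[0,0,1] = 6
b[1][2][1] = -39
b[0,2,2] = -45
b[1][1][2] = 38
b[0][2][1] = 52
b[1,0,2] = -20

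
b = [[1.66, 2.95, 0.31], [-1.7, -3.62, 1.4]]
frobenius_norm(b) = 5.43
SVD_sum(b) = [[1.46, 2.88, -0.56], [-1.86, -3.67, 0.72]] + [[0.20, 0.07, 0.87], [0.16, 0.05, 0.68]]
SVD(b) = [[-0.62, 0.79], [0.79, 0.62]] @ diag([5.311068225130739, 1.1406815103290757]) @ [[-0.44, -0.88, 0.17],[0.22, 0.08, 0.97]]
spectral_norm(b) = 5.31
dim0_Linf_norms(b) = [1.7, 3.62, 1.4]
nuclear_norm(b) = 6.45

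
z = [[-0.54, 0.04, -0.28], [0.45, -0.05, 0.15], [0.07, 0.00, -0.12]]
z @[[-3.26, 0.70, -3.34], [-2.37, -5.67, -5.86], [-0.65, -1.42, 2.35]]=[[1.85,-0.21,0.91], [-1.45,0.39,-0.86], [-0.15,0.22,-0.52]]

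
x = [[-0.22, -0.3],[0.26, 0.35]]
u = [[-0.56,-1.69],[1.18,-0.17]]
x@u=[[-0.23, 0.42], [0.27, -0.50]]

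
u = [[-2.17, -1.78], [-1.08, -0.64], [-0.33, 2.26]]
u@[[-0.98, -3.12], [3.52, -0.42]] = [[-4.14, 7.52], [-1.19, 3.64], [8.28, 0.08]]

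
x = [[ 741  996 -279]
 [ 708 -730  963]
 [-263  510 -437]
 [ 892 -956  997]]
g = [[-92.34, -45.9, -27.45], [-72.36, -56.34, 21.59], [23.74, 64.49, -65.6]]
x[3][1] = -956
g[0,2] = -27.45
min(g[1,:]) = -72.36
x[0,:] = [741, 996, -279]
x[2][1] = 510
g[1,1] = -56.34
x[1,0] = 708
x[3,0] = 892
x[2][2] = -437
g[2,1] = 64.49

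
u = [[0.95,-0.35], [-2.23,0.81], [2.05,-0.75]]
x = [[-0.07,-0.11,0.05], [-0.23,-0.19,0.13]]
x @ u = [[0.28, -0.1], [0.47, -0.17]]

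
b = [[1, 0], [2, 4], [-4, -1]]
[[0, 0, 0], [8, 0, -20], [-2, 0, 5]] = b@[[0, 0, 0], [2, 0, -5]]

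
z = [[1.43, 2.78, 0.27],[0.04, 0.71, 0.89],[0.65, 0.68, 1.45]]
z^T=[[1.43, 0.04, 0.65], [2.78, 0.71, 0.68], [0.27, 0.89, 1.45]]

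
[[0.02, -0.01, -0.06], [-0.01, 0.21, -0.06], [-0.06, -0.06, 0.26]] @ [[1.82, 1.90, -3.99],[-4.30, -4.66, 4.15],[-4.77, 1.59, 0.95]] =[[0.37, -0.01, -0.18], [-0.63, -1.09, 0.85], [-1.09, 0.58, 0.24]]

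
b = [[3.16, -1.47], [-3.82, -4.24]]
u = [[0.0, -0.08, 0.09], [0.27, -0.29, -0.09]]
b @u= [[-0.40,0.17,0.42], [-1.14,1.54,0.04]]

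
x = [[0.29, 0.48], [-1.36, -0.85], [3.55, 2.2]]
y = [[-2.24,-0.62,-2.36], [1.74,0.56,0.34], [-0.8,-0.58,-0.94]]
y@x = [[-8.18,-5.74], [0.95,1.11], [-2.78,-1.96]]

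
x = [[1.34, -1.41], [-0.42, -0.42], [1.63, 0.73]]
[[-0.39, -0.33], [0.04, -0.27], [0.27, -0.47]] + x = [[0.95, -1.74],  [-0.38, -0.69],  [1.9, 0.26]]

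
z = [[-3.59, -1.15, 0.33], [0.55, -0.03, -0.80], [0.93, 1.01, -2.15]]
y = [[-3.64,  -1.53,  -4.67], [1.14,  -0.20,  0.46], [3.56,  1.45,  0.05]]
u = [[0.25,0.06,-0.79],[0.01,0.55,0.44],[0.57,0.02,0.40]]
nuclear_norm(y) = 10.07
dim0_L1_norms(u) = [0.83, 0.63, 1.63]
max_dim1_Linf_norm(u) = 0.79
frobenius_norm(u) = 1.29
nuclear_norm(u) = 2.14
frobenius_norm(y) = 7.33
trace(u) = 1.20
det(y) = -11.00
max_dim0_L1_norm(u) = 1.63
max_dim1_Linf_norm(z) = 3.59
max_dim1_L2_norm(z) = 3.78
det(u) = 0.32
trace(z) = -5.77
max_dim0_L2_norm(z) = 3.75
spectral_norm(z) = 4.18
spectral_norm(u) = 1.02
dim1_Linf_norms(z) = [3.59, 0.8, 2.15]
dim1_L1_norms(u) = [1.1, 1.0, 0.99]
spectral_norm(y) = 6.81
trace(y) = -3.79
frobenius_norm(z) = 4.67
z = y @ u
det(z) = -3.44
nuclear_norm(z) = 6.62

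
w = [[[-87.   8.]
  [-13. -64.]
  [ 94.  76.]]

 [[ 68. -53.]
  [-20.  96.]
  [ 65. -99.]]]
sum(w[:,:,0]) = 107.0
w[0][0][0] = -87.0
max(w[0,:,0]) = 94.0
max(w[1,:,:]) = 96.0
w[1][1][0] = -20.0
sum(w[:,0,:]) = -64.0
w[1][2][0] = 65.0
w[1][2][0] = 65.0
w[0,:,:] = [[-87.0, 8.0], [-13.0, -64.0], [94.0, 76.0]]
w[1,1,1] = 96.0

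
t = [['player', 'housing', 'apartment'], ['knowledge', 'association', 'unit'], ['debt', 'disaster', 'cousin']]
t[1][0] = 'knowledge'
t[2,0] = 'debt'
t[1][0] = 'knowledge'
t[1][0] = 'knowledge'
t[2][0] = 'debt'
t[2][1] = 'disaster'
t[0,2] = 'apartment'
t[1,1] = 'association'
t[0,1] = 'housing'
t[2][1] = 'disaster'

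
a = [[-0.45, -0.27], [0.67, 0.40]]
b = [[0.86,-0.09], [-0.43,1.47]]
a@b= [[-0.27, -0.36], [0.4, 0.53]]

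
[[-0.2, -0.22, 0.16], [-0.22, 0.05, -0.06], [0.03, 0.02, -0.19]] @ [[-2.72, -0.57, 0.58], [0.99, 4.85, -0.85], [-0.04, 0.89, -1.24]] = [[0.32, -0.81, -0.13], [0.65, 0.31, -0.1], [-0.05, -0.09, 0.24]]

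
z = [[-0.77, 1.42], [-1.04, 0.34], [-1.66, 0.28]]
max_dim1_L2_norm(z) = 1.68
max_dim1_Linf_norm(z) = 1.66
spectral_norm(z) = 2.35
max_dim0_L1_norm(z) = 3.47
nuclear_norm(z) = 3.41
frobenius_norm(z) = 2.58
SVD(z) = [[-0.59, 0.80], [-0.46, -0.21], [-0.67, -0.56]] @ diag([2.351775631485519, 1.053399914159332]) @ [[0.87, -0.5], [0.5, 0.87]]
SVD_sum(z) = [[-1.19, 0.69], [-0.93, 0.53], [-1.37, 0.79]] + [[0.42, 0.73], [-0.11, -0.19], [-0.29, -0.51]]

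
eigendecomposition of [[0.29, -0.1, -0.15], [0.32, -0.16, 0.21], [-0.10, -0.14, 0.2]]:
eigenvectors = [[(0.77+0j), (-0.18-0.3j), (-0.18+0.3j)], [0.22+0.00j, (-0.82+0j), -0.82-0.00j], [(-0.6+0j), (-0.25-0.37j), -0.25+0.37j]]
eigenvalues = [(0.38+0j), (-0.02+0.21j), (-0.02-0.21j)]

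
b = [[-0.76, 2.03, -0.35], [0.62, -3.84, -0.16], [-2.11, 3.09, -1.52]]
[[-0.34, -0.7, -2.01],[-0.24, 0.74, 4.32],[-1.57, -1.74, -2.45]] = b@ [[0.9,0.60,-0.45], [0.2,-0.1,-1.19], [0.19,0.11,-0.18]]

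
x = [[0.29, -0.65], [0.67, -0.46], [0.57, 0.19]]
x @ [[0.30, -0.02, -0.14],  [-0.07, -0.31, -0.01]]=[[0.13,0.20,-0.03], [0.23,0.13,-0.09], [0.16,-0.07,-0.08]]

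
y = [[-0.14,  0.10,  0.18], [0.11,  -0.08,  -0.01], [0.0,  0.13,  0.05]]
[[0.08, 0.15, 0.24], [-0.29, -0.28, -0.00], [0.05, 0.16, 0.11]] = y @ [[-2.04,  -1.46,  0.35],[1.01,  1.66,  0.31],[-1.7,  -1.21,  1.42]]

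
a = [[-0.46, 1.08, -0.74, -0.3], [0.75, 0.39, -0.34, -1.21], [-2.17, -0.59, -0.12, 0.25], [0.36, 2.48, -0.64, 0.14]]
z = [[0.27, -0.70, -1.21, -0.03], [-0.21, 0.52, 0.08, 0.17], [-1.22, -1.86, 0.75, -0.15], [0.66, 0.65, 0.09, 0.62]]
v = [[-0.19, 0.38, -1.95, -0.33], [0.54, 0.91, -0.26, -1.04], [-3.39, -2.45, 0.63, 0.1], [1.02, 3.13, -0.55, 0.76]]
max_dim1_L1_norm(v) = 6.57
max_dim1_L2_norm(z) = 2.35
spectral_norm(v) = 5.28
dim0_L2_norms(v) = [3.59, 4.1, 2.14, 1.33]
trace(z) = 2.16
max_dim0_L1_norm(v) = 6.87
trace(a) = -0.05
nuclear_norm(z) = 4.99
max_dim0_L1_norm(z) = 3.73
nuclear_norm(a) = 6.73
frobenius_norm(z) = 3.03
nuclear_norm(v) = 10.02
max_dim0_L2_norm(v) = 4.1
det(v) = -18.17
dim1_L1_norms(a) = [2.58, 2.69, 3.13, 3.62]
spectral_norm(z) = 2.54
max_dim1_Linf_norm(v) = 3.39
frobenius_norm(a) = 4.02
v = z + a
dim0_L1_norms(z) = [2.36, 3.73, 2.13, 0.97]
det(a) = -1.48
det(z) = -0.80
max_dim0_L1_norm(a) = 4.54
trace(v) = 2.11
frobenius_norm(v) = 6.00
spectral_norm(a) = 3.11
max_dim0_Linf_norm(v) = 3.39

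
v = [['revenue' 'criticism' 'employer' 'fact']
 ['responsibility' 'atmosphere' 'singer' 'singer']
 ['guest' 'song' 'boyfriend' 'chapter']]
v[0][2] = 'employer'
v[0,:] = ['revenue', 'criticism', 'employer', 'fact']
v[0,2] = 'employer'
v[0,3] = 'fact'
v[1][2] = 'singer'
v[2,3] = 'chapter'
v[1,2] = 'singer'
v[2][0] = 'guest'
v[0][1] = 'criticism'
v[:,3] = ['fact', 'singer', 'chapter']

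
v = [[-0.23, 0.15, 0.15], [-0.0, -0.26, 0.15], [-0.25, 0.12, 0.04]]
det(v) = -0.009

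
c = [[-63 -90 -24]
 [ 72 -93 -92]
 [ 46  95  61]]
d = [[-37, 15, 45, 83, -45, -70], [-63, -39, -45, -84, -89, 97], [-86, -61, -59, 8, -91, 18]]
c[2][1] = 95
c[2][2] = 61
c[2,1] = 95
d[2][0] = -86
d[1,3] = -84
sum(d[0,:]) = -9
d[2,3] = 8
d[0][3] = 83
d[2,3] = 8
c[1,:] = [72, -93, -92]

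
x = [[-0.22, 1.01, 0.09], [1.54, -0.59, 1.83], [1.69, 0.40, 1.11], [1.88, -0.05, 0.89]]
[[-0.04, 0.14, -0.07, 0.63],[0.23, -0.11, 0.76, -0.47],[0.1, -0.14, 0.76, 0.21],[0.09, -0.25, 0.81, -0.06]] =x@ [[-0.01, -0.19, 0.39, 0.02],[-0.05, 0.09, 0.01, 0.63],[0.12, 0.13, 0.09, -0.07]]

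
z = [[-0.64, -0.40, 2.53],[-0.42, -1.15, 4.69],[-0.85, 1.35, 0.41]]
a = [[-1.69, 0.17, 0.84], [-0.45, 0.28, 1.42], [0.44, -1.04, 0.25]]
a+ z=[[-2.33, -0.23, 3.37],[-0.87, -0.87, 6.11],[-0.41, 0.31, 0.66]]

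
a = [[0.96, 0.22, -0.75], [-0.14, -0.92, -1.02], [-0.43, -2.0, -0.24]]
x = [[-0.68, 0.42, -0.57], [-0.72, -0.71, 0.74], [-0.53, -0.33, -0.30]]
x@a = [[-0.47, 0.60, 0.22], [-0.91, -0.99, 1.09], [-0.33, 0.79, 0.81]]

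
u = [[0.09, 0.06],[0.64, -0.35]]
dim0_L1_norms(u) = [0.73, 0.41]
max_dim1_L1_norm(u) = 0.99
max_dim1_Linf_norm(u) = 0.64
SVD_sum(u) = [[0.05, -0.02], [0.64, -0.34]] + [[0.04, 0.08],  [-0.00, -0.01]]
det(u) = -0.07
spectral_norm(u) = 0.73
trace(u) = -0.26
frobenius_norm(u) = 0.74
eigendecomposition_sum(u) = [[0.14, 0.02],[0.18, 0.02]] + [[-0.05, 0.04], [0.46, -0.37]]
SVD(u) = [[-0.07, -1.00], [-1.0, 0.07]] @ diag([0.7312055038133018, 0.09559556053047367]) @ [[-0.88, 0.47],  [-0.47, -0.88]]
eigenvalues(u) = [0.16, -0.42]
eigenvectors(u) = [[0.63, -0.12], [0.78, 0.99]]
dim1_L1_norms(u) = [0.15, 0.99]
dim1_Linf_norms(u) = [0.09, 0.64]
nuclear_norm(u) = 0.83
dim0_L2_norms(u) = [0.65, 0.36]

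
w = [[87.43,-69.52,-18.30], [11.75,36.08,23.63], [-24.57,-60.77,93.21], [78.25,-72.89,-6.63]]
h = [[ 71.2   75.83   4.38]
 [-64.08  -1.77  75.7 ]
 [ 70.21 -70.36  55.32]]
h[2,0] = 70.21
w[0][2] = -18.3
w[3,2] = -6.63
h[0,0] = 71.2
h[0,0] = 71.2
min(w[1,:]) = 11.75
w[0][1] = -69.52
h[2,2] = 55.32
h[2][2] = 55.32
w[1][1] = 36.08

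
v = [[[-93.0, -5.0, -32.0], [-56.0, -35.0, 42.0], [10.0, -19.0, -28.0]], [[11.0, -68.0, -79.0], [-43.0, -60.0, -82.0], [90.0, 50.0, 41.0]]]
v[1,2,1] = 50.0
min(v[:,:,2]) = -82.0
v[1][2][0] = 90.0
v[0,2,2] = -28.0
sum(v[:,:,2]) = -138.0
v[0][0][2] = -32.0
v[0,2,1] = -19.0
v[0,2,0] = 10.0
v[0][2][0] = 10.0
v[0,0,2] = -32.0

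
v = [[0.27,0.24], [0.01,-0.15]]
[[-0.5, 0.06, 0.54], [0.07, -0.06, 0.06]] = v@[[-1.32, -0.16, 2.23], [-0.58, 0.42, -0.24]]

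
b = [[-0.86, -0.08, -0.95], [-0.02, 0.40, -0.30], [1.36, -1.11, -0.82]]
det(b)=1.098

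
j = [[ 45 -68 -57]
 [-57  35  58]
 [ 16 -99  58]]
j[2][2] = 58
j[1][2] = 58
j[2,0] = 16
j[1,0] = -57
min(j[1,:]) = -57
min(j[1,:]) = -57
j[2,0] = 16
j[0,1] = -68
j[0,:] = [45, -68, -57]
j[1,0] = -57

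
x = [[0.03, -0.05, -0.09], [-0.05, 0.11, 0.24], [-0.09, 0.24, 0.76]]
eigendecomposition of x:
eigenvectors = [[-0.12, 0.81, 0.57], [0.31, 0.58, -0.75], [0.94, -0.09, 0.32]]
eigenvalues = [0.85, 0.0, 0.04]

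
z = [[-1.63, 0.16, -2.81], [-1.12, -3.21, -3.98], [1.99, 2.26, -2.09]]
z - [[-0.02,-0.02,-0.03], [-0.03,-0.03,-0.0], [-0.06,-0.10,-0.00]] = [[-1.61, 0.18, -2.78], [-1.09, -3.18, -3.98], [2.05, 2.36, -2.09]]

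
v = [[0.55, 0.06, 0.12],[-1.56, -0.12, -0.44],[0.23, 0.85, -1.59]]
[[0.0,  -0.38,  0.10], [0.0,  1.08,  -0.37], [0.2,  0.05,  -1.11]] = v@[[0.12, -0.68, 0.06], [-0.4, 0.11, -0.11], [-0.32, -0.07, 0.65]]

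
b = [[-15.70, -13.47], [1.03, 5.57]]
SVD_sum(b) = [[-15.20, -14.02], [3.33, 3.07]] + [[-0.50, 0.55], [-2.3, 2.5]]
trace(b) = -10.13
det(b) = -73.57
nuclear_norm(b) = 24.64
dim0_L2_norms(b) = [15.73, 14.58]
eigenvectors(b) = [[-1.0, 0.55], [0.05, -0.84]]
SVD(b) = [[-0.98, 0.21], [0.21, 0.98]] @ diag([21.1643963778291, 3.4763523932614433]) @ [[0.74,  0.68], [-0.68,  0.74]]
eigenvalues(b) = [-15.03, 4.9]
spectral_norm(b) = 21.16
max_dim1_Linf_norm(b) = 15.7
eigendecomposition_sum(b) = [[-15.53, -10.16], [0.78, 0.51]] + [[-0.17, -3.31],[0.25, 5.06]]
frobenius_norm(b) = 21.45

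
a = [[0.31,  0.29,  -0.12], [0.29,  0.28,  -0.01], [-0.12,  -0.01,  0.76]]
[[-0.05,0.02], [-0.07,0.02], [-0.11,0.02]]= a @ [[-0.05, -0.3], [-0.19, 0.37], [-0.16, -0.02]]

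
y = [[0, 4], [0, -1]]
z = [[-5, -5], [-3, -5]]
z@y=[[0, -15], [0, -7]]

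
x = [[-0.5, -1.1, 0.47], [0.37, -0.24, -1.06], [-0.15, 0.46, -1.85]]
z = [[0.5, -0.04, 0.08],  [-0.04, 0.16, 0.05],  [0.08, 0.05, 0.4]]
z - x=[[1.0, 1.06, -0.39], [-0.41, 0.40, 1.11], [0.23, -0.41, 2.25]]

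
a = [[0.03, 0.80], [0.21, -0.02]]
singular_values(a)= [0.8, 0.21]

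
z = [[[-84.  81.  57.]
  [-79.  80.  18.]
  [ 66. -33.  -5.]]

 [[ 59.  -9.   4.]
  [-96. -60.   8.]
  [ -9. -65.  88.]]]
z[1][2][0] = -9.0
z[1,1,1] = -60.0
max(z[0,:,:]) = 81.0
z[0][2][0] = 66.0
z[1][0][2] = 4.0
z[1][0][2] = 4.0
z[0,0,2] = 57.0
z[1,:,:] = [[59.0, -9.0, 4.0], [-96.0, -60.0, 8.0], [-9.0, -65.0, 88.0]]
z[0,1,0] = -79.0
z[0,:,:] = [[-84.0, 81.0, 57.0], [-79.0, 80.0, 18.0], [66.0, -33.0, -5.0]]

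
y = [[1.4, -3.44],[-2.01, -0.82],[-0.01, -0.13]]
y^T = [[1.4, -2.01, -0.01], [-3.44, -0.82, -0.13]]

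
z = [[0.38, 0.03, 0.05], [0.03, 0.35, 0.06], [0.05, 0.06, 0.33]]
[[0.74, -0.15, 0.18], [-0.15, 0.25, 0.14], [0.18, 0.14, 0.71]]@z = [[0.29,-0.02,0.09], [-0.04,0.09,0.05], [0.11,0.10,0.25]]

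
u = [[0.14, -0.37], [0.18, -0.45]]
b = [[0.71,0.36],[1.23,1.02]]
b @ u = [[0.16, -0.42], [0.36, -0.91]]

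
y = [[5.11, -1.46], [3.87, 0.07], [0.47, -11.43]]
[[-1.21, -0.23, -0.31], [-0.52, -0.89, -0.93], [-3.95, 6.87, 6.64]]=y @ [[-0.14, -0.22, -0.23], [0.34, -0.61, -0.59]]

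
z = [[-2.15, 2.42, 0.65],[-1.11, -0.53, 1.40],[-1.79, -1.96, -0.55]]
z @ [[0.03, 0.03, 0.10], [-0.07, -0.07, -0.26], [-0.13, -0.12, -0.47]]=[[-0.32, -0.31, -1.15], [-0.18, -0.16, -0.63], [0.16, 0.15, 0.59]]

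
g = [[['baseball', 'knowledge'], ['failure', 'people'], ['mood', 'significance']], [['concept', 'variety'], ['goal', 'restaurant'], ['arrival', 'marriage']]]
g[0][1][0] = 'failure'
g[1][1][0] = 'goal'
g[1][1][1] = 'restaurant'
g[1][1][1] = 'restaurant'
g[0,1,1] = 'people'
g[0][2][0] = 'mood'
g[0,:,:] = [['baseball', 'knowledge'], ['failure', 'people'], ['mood', 'significance']]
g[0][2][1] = 'significance'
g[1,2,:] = ['arrival', 'marriage']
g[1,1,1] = 'restaurant'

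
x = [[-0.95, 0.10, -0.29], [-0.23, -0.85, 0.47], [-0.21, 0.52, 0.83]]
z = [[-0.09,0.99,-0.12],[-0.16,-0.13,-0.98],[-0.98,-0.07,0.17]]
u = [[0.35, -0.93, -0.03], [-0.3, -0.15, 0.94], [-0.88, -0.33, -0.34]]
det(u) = 0.99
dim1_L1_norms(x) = [1.34, 1.55, 1.56]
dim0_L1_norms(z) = [1.23, 1.19, 1.27]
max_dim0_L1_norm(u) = 1.53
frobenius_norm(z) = 1.73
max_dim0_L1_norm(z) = 1.27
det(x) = 1.00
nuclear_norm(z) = 3.00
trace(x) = -0.97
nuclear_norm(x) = 3.00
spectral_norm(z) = 1.00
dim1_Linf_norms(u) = [0.93, 0.94, 0.88]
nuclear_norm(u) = 2.99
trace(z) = -0.05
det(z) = 1.00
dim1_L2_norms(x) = [1.0, 1.0, 1.0]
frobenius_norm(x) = 1.73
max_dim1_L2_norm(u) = 1.0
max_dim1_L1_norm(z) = 1.27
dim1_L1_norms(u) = [1.31, 1.39, 1.55]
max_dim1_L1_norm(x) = 1.56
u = x @ z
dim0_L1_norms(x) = [1.39, 1.47, 1.59]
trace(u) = -0.14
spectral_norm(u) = 1.00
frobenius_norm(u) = 1.73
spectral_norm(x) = 1.01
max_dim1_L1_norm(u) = 1.55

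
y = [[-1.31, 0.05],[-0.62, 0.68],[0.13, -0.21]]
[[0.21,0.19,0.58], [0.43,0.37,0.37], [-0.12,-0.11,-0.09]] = y @ [[-0.14, -0.13, -0.44], [0.50, 0.43, 0.14]]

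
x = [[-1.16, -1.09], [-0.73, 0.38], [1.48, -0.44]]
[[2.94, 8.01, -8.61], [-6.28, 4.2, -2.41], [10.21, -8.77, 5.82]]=x @ [[4.63,-6.16,4.77], [-7.62,-0.79,2.82]]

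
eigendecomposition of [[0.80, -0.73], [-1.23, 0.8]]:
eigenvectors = [[0.61, 0.61], [-0.79, 0.79]]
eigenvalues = [1.75, -0.15]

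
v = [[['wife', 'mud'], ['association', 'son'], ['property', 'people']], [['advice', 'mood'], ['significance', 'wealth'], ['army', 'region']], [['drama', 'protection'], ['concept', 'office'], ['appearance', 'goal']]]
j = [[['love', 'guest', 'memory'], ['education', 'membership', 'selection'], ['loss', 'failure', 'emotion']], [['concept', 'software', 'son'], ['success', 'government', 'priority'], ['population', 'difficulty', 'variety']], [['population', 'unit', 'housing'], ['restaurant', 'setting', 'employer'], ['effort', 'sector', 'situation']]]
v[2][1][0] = 'concept'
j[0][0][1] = 'guest'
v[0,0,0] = 'wife'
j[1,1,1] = 'government'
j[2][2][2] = 'situation'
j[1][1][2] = 'priority'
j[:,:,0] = [['love', 'education', 'loss'], ['concept', 'success', 'population'], ['population', 'restaurant', 'effort']]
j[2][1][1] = 'setting'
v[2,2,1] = 'goal'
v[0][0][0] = 'wife'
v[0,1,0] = 'association'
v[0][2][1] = 'people'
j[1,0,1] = 'software'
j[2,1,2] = 'employer'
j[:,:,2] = [['memory', 'selection', 'emotion'], ['son', 'priority', 'variety'], ['housing', 'employer', 'situation']]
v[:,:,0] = [['wife', 'association', 'property'], ['advice', 'significance', 'army'], ['drama', 'concept', 'appearance']]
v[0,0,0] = 'wife'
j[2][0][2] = 'housing'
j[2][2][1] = 'sector'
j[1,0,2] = 'son'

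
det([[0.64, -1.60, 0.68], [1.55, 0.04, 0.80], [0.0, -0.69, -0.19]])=-0.850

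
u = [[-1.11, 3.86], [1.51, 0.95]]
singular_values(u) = [4.05, 1.7]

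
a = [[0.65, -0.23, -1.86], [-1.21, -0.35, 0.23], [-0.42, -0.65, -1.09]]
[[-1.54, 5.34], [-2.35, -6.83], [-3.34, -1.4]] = a@ [[1.38, 5.26], [2.59, 0.61], [0.99, -1.11]]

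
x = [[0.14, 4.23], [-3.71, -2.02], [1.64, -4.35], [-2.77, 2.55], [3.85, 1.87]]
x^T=[[0.14, -3.71, 1.64, -2.77, 3.85], [4.23, -2.02, -4.35, 2.55, 1.87]]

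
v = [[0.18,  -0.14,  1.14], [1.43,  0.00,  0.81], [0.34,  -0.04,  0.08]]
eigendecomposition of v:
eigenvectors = [[0.46+0.00j, 0.17+0.13j, (0.17-0.13j)], [(-0.82+0j), 0.97+0.00j, 0.97-0.00j], [(-0.35+0j), 0.12+0.06j, 0.12-0.06j]]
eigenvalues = [(-0.45+0j), (0.36+0.23j), (0.36-0.23j)]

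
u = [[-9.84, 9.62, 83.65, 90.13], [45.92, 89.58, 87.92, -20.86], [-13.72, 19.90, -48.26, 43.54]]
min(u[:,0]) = -13.72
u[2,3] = 43.54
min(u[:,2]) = -48.26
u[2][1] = 19.9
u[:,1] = [9.62, 89.58, 19.9]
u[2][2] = -48.26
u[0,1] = 9.62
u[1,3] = -20.86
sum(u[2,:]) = 1.4600000000000009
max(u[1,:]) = 89.58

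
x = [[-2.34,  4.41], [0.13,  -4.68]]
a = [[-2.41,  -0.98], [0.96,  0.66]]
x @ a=[[9.87, 5.20], [-4.81, -3.22]]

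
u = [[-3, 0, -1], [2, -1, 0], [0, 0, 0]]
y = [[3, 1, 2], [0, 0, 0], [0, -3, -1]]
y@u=[[-7, -1, -3], [0, 0, 0], [-6, 3, 0]]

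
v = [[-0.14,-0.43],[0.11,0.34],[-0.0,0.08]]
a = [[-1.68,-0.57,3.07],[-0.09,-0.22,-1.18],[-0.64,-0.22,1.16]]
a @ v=[[0.17, 0.77], [-0.01, -0.13], [0.07, 0.29]]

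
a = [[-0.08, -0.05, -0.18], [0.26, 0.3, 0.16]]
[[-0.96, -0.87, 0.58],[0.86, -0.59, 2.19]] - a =[[-0.88, -0.82, 0.76], [0.60, -0.89, 2.03]]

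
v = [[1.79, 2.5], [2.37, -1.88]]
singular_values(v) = [3.13, 2.97]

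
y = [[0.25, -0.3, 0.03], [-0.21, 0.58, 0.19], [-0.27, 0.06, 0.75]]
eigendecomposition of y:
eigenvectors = [[0.88, 0.26, 0.54], [0.27, -0.62, -0.41], [0.38, -0.74, 0.73]]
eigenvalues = [0.17, 0.89, 0.52]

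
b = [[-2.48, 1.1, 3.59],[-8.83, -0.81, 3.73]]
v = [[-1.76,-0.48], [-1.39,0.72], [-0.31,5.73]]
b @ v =[[1.72, 22.55], [15.51, 25.03]]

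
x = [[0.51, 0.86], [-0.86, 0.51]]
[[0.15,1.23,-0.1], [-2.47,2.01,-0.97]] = x @ [[2.2, -1.1, 0.78], [-1.13, 2.08, -0.58]]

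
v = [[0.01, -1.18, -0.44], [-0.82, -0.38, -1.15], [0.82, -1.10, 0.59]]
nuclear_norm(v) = 3.45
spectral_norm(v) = 1.77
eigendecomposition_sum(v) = [[0.21, -0.23, 0.17], [-0.60, 0.64, -0.49], [0.86, -0.92, 0.7]] + [[0.00, -0.0, -0.0], [0.00, -0.00, -0.00], [-0.0, 0.0, 0.00]] + [[-0.20, -0.95, -0.61], [-0.22, -1.02, -0.66], [-0.04, -0.18, -0.12]]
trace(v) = 0.22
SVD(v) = [[-0.20, -0.72, -0.66], [0.56, -0.64, 0.53], [-0.80, -0.27, 0.53]] @ diag([1.7722317495439375, 1.6778227118026752, 0.0023608616120125814]) @ [[-0.63, 0.51, -0.58], [0.18, 0.83, 0.53], [-0.75, -0.23, 0.61]]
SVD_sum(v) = [[0.23, -0.18, 0.21], [-0.63, 0.51, -0.58], [0.9, -0.73, 0.83]] + [[-0.22, -1.0, -0.65],  [-0.19, -0.89, -0.58],  [-0.08, -0.37, -0.24]] + [[0.0, 0.00, -0.0], [-0.00, -0.00, 0.0], [-0.0, -0.00, 0.0]]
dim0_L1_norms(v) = [1.65, 2.66, 2.18]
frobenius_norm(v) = 2.44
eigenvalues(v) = [1.56, 0.0, -1.34]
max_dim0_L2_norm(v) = 1.66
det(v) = -0.01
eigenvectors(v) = [[-0.2, 0.75, 0.68], [0.56, 0.23, 0.73], [-0.80, -0.61, 0.13]]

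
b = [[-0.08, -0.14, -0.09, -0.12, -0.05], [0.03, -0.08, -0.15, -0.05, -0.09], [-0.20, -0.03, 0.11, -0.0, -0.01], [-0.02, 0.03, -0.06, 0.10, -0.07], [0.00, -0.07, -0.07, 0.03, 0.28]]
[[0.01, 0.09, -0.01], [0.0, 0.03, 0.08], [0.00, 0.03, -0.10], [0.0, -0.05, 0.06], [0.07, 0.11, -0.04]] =b@[[-0.16,-0.23,0.28], [0.09,-0.21,0.00], [-0.23,-0.19,-0.38], [-0.02,-0.39,0.26], [0.23,0.34,-0.28]]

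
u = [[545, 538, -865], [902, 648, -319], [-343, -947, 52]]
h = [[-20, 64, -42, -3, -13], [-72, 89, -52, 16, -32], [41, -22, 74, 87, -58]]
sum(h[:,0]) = -51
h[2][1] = -22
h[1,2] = -52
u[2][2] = 52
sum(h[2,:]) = 122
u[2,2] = 52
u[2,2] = 52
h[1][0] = -72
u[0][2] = -865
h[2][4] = -58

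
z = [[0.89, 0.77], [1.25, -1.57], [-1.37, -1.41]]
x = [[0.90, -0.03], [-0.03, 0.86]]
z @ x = [[0.78,  0.64], [1.17,  -1.39], [-1.19,  -1.17]]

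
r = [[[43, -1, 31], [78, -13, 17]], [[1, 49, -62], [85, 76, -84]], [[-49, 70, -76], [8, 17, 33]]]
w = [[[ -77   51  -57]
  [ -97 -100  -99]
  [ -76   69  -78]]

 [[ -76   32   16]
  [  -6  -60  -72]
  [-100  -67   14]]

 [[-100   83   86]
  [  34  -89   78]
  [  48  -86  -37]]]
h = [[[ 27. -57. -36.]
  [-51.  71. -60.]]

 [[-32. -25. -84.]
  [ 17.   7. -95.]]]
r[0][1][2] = 17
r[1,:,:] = [[1, 49, -62], [85, 76, -84]]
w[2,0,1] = 83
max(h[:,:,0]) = 27.0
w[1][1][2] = -72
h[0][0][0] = 27.0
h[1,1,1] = 7.0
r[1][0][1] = 49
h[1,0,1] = -25.0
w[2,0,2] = 86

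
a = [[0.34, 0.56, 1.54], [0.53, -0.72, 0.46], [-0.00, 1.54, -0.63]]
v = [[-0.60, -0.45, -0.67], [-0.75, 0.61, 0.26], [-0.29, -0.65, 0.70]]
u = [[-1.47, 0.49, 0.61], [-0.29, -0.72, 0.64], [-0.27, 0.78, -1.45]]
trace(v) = 0.71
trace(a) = -1.01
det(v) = -1.01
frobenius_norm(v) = 1.73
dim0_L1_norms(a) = [0.87, 2.82, 2.63]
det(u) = -1.35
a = u @ v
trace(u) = -3.64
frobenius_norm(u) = 2.56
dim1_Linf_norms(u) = [1.47, 0.72, 1.45]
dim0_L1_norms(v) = [1.64, 1.71, 1.63]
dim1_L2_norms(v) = [1.01, 1.0, 1.0]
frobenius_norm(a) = 2.57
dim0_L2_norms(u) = [1.52, 1.17, 1.7]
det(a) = 1.36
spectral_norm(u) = 1.92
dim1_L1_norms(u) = [2.57, 1.65, 2.5]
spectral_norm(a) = 1.92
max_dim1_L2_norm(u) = 1.67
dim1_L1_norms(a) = [2.44, 1.71, 2.17]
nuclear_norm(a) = 4.00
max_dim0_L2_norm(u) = 1.7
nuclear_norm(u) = 3.99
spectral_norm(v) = 1.01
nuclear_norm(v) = 3.01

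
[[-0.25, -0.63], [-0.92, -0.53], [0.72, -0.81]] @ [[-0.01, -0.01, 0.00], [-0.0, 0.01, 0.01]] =[[0.00, -0.0, -0.01], [0.01, 0.0, -0.01], [-0.01, -0.02, -0.01]]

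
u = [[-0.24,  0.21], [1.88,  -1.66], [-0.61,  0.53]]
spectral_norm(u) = 2.65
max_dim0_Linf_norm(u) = 1.88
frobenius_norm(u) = 2.65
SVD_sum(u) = [[-0.24,0.21], [1.88,-1.66], [-0.61,0.53]] + [[-0.00, -0.0], [-0.0, -0.00], [-0.0, -0.0]]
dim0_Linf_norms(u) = [1.88, 1.66]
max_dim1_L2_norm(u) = 2.51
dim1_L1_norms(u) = [0.45, 3.54, 1.14]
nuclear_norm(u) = 2.66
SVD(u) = [[-0.12, -0.19], [0.94, -0.32], [-0.3, -0.93]] @ diag([2.6541779879244545, 0.006261662502277863]) @ [[0.75, -0.66], [0.66, 0.75]]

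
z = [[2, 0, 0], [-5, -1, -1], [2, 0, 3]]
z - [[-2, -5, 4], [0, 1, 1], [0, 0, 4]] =[[4, 5, -4], [-5, -2, -2], [2, 0, -1]]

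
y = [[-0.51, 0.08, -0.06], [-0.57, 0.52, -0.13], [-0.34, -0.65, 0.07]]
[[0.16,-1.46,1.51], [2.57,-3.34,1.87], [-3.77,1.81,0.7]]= y@[[0.34, 2.32, -2.64], [5.86, -4.08, 0.01], [2.21, -0.81, -2.78]]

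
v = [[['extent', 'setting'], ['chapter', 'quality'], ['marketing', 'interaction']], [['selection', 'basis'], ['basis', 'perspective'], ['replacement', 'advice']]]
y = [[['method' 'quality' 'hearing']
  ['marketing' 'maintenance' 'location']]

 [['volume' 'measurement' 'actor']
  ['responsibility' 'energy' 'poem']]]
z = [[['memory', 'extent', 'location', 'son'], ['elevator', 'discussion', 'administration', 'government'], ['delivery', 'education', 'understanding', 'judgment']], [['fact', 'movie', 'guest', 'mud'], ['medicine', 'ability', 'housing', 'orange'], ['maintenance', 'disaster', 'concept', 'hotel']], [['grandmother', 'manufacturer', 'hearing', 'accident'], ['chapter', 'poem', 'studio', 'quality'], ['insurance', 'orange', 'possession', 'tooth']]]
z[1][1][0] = 'medicine'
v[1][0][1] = 'basis'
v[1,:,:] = [['selection', 'basis'], ['basis', 'perspective'], ['replacement', 'advice']]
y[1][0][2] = 'actor'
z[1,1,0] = 'medicine'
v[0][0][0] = 'extent'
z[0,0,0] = 'memory'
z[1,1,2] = 'housing'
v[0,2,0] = 'marketing'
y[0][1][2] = 'location'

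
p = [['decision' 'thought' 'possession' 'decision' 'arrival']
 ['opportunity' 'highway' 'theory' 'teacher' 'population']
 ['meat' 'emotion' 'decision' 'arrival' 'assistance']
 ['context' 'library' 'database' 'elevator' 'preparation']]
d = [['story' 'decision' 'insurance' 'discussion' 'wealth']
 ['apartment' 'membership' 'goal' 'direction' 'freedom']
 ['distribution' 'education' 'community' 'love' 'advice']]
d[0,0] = 'story'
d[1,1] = 'membership'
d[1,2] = 'goal'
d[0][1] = 'decision'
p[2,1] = 'emotion'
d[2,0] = 'distribution'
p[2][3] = 'arrival'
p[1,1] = 'highway'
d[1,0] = 'apartment'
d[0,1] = 'decision'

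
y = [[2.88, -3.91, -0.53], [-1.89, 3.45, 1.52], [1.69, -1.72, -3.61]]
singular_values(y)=[7.24, 2.79, 0.51]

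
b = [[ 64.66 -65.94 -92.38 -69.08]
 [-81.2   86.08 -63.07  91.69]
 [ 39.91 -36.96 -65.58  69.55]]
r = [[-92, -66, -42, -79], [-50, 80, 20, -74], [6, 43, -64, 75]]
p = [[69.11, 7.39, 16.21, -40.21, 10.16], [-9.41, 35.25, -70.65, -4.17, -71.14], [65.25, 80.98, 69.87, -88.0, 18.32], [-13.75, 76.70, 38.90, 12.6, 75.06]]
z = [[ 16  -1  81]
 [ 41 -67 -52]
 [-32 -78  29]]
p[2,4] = 18.32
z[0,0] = 16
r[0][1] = -66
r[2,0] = 6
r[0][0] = -92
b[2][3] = 69.55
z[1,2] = -52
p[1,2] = -70.65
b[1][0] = -81.2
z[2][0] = -32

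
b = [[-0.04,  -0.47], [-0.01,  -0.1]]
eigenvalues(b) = [0.0, -0.14]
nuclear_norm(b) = 0.48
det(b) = -0.00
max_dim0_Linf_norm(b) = 0.47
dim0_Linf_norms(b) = [0.04, 0.47]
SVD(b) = [[-0.98,-0.21],[-0.21,0.98]] @ diag([0.4822840380523825, 0.0014514268455303304]) @ [[0.09, 1.00], [-1.0, 0.09]]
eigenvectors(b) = [[1.00, 0.98], [-0.09, 0.22]]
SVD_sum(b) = [[-0.04, -0.47],[-0.01, -0.1]] + [[0.00, -0.0], [-0.0, 0.00]]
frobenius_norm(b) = 0.48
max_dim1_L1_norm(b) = 0.51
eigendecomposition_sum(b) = [[0.0, -0.02], [-0.00, 0.0]] + [[-0.04, -0.45], [-0.01, -0.10]]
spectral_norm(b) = 0.48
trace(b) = -0.14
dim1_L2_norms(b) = [0.47, 0.1]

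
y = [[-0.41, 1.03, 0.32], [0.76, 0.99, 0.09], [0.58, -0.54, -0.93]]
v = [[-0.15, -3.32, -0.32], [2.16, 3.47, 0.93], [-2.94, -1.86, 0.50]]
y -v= [[-0.26, 4.35, 0.64], [-1.4, -2.48, -0.84], [3.52, 1.32, -1.43]]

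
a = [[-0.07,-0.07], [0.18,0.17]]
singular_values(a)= [0.27, 0.0]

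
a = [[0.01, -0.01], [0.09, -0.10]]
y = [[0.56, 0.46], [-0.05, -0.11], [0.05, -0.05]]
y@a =[[0.05, -0.05], [-0.01, 0.01], [-0.0, 0.0]]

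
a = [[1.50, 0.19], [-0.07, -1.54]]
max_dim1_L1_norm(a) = 1.69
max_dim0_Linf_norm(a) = 1.54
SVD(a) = [[-0.67, 0.75], [0.75, 0.67]] @ diag([1.6527132139641725, 1.3896542852048543]) @ [[-0.64, -0.77], [0.77, -0.64]]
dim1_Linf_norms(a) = [1.5, 1.54]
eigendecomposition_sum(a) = [[1.50,0.09], [-0.03,-0.0]] + [[0.00, 0.1], [-0.04, -1.54]]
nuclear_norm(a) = 3.04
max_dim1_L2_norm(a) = 1.54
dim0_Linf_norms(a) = [1.5, 1.54]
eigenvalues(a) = [1.5, -1.54]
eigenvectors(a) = [[1.00, -0.06], [-0.02, 1.00]]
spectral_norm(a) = 1.65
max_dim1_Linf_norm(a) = 1.54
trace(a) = -0.04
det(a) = -2.30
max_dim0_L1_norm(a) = 1.73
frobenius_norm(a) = 2.16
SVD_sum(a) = [[0.7, 0.85], [-0.78, -0.95]] + [[0.80,-0.66], [0.71,-0.59]]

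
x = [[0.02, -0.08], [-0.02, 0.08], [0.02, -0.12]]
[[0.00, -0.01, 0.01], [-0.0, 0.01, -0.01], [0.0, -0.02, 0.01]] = x@[[-0.03, 0.49, -0.19], [-0.01, 0.24, -0.15]]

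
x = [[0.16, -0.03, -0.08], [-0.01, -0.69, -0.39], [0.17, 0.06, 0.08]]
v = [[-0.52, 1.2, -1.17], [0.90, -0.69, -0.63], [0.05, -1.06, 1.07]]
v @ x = [[-0.29, -0.88, -0.52], [0.04, 0.41, 0.15], [0.20, 0.79, 0.5]]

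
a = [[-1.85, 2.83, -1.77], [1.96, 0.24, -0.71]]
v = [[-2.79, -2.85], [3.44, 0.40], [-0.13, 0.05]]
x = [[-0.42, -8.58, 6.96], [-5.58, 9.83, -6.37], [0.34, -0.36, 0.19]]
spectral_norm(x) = 16.55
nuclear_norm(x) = 20.67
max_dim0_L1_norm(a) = 3.81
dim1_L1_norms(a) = [6.45, 2.91]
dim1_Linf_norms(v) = [2.85, 3.44, 0.13]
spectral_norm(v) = 4.99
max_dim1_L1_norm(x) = 21.78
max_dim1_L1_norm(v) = 5.64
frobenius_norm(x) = 17.05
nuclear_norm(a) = 5.88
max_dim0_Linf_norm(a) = 2.83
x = v @ a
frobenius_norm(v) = 5.28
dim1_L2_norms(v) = [3.99, 3.46, 0.14]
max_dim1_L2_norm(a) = 3.82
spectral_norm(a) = 3.85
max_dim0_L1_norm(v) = 6.36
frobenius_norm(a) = 4.36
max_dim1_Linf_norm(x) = 9.83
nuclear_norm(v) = 6.73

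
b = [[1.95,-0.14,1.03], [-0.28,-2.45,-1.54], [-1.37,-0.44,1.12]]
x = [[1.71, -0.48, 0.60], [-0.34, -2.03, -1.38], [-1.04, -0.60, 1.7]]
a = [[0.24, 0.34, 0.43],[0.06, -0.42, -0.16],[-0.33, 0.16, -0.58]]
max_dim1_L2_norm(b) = 2.91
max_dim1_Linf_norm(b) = 2.45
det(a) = 0.04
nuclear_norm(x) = 6.41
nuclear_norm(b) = 6.81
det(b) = -10.34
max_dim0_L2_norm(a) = 0.74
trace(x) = 1.38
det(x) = -9.43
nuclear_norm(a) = 1.48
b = x + a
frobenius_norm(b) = 4.08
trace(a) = -0.76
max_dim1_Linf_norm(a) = 0.58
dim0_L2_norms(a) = [0.41, 0.56, 0.74]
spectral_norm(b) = 3.04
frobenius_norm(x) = 3.74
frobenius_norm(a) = 1.02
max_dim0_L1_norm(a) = 1.17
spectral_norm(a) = 0.85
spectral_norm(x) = 2.54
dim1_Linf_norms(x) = [1.71, 2.03, 1.7]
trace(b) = 0.62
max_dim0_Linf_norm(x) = 2.03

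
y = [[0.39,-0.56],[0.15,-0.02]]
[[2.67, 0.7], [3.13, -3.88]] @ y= [[1.15, -1.51],[0.64, -1.68]]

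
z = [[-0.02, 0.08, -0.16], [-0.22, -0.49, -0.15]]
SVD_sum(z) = [[0.01, 0.02, 0.01], [-0.22, -0.49, -0.14]] + [[-0.03, 0.06, -0.17], [-0.0, 0.00, -0.01]]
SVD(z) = [[-0.04, 1.00], [1.0, 0.04]] @ diag([0.5580484185891004, 0.1788350147767605]) @ [[-0.39,-0.88,-0.26],[-0.16,0.34,-0.93]]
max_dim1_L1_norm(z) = 0.86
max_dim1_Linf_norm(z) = 0.49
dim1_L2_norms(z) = [0.18, 0.56]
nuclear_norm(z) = 0.74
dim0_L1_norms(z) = [0.24, 0.57, 0.31]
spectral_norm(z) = 0.56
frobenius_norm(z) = 0.59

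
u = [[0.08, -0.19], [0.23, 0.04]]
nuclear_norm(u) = 0.44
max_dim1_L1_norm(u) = 0.27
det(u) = 0.05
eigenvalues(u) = [(0.06+0.21j), (0.06-0.21j)]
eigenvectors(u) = [[0.06+0.67j,(0.06-0.67j)], [(0.74+0j),(0.74-0j)]]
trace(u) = 0.12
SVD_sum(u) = [[0.12, -0.03], [0.21, -0.05]] + [[-0.04, -0.16], [0.02, 0.09]]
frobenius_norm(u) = 0.31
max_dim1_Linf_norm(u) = 0.23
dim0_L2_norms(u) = [0.24, 0.19]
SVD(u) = [[-0.51, -0.86],[-0.86, 0.51]] @ diag([0.24668756792587745, 0.19011902543095366]) @ [[-0.97, 0.25],[0.25, 0.97]]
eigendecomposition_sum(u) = [[0.04+0.10j,(-0.1+0.03j)], [(0.12-0.03j),(0.02+0.11j)]] + [[(0.04-0.1j), (-0.1-0.03j)],[(0.12+0.03j), 0.02-0.11j]]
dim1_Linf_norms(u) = [0.19, 0.23]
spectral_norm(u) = 0.25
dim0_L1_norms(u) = [0.31, 0.23]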